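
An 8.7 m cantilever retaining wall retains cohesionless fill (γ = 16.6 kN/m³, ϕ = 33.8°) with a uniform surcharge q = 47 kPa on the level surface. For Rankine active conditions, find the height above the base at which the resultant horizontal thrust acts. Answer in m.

3.47 m

K_a = 0.2851.
Triangular part P₁ = ½K_aγH² = 179.1 at H/3 = 2.900 m; rectangular part P₂ = K_a q H = 116.6 at H/2 = 4.350 m.
ȳ = (P₁·2.900 + P₂·4.350)/(P₁+P₂) = 3.472 m.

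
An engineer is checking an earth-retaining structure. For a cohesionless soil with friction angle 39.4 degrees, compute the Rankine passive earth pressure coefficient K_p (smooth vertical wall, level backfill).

K_p = (1 + sin φ)/(1 − sin φ) = tan²(45° + 39.4°/2) = 4.475.

4.48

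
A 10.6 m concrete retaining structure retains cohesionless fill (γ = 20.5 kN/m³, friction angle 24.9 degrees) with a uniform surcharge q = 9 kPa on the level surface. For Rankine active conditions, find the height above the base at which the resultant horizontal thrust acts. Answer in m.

K_a = 0.4074.
Triangular part P₁ = ½K_aγH² = 469.2 at H/3 = 3.533 m; rectangular part P₂ = K_a q H = 38.87 at H/2 = 5.300 m.
ȳ = (P₁·3.533 + P₂·5.300)/(P₁+P₂) = 3.668 m.

3.67 m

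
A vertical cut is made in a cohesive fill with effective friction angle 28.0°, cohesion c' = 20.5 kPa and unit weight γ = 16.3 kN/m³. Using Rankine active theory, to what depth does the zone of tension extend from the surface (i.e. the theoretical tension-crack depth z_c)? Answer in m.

K_a = tan²(45° − 28.0°/2) = 0.3610; √K_a = 0.6009.
The active pressure is zero where K_a γ z = 2c√K_a, so z_c = 2c/(γ√K_a) = 2×20.5/(16.3×0.6009) = 4.186 m.

4.19 m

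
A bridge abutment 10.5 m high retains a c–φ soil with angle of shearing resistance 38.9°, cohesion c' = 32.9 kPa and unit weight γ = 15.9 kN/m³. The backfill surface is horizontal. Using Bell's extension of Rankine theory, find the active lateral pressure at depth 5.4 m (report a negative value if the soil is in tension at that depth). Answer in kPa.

K_a = (1 − sin φ)/(1 + sin φ) = 0.2285.
σ_a = K_a γ z − 2c√K_a = 0.2285×15.9×5.4 − 2×32.9×0.4780 = -11.83 kPa.

-11.8 kPa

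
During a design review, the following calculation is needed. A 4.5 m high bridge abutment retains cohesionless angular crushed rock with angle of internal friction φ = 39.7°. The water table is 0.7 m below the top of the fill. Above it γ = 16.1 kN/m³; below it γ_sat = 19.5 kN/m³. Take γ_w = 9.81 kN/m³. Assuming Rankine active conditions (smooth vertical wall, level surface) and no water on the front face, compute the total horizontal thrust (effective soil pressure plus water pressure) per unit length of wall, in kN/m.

K_a = tan²(45° − φ/2) = 0.2204.
γ' = 19.5 − 9.81 = 9.690 kN/m³. Depth below WT = 3.8 m.
σ'_h at WT = K_a γ d_w = 2.484 kPa; at base = 2.484 + K_a γ' × 3.8 = 10.60 kPa.
P₁ (0–0.7 m) = ½×2.484×0.7 = 0.8695. P₂ (0.7–4.5 m) = ½(2.484+10.60)×3.8 = 24.86.
P_w = ½ γ_w h₂² = 0.5×9.81×3.8² = 70.83. Total = 0.8695+24.86+70.83 = 96.56 kN/m.

96.6 kN/m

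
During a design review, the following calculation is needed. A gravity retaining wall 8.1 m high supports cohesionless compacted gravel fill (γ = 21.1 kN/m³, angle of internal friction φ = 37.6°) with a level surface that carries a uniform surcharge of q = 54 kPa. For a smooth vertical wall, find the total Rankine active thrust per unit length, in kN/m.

273 kN/m

K_a = tan²(45° − φ/2) = 0.2421.
Soil triangle: ½ K_a γ H² = 0.5×0.2421×21.1×8.1² = 167.6 kN/m.
Surcharge rectangle: K_a q H = 0.2421×54×8.1 = 105.9 kN/m.
Total = 167.6 + 105.9 = 273.5 kN/m.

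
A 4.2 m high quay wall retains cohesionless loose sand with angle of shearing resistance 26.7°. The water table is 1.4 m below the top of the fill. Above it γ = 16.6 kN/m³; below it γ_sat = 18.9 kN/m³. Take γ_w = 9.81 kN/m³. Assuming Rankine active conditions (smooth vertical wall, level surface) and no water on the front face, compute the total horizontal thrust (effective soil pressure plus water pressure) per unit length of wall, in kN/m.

K_a = tan²(45° − φ/2) = 0.3800.
γ' = 18.9 − 9.81 = 9.090 kN/m³. Depth below WT = 2.8 m.
σ'_h at WT = K_a γ d_w = 8.830 kPa; at base = 8.830 + K_a γ' × 2.8 = 18.50 kPa.
P₁ (0–1.4 m) = ½×8.830×1.4 = 6.181. P₂ (1.4–4.2 m) = ½(8.830+18.50)×2.8 = 38.26.
P_w = ½ γ_w h₂² = 0.5×9.81×2.8² = 38.46. Total = 6.181+38.26+38.46 = 82.90 kN/m.

82.9 kN/m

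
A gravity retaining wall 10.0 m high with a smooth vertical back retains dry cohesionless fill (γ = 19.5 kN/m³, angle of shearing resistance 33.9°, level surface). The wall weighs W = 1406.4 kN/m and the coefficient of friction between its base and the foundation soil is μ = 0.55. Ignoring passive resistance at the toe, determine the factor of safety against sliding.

K_a = tan²(45° − 33.9°/2) = 0.2839.
P_a = ½K_aγH² = 0.5×0.2839×19.5×10.0² = 276.8 kN/m, acting at H/3 = 3.333 m above the base.
FS_sliding = μW / P_a = 0.55×1406.4 / 276.8 = 2.794.

2.79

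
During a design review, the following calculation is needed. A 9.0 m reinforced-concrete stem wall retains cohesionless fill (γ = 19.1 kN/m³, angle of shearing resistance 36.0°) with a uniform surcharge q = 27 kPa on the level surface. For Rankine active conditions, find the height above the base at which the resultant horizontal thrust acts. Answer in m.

3.36 m

K_a = 0.2596.
Triangular part P₁ = ½K_aγH² = 200.8 at H/3 = 3.000 m; rectangular part P₂ = K_a q H = 63.09 at H/2 = 4.500 m.
ȳ = (P₁·3.000 + P₂·4.500)/(P₁+P₂) = 3.359 m.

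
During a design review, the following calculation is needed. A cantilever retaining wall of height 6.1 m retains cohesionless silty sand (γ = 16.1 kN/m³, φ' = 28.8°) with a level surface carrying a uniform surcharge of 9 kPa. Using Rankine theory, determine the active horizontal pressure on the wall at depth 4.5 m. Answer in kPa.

K_a = (1 − sin φ)/(1 + sin φ) = 0.3498.
σ_v = γz + q = 16.1 × 4.5 + 9 = 81.45 kPa.
σ_h = K_a σ_v = 0.3498 × 81.45 = 28.49 kPa.

28.5 kPa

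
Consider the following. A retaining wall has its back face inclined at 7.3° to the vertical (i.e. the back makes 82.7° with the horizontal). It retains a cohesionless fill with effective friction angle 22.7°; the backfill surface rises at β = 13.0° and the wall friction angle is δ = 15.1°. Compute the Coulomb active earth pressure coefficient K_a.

0.573

K_a = sin²(α+φ) / [sin²α · sin(α−δ) · (1 + √{sin(φ+δ)sin(φ−β) / (sin(α−δ)sin(α+β))})²].
With α = 82.7°, φ = 22.7°, δ = 15.1°, β = 13.0°: K_a = 0.5733.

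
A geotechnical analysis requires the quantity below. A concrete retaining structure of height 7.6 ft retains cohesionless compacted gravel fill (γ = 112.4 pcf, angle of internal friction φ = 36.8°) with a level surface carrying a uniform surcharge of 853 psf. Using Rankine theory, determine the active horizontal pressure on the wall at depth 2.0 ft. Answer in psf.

K_a = (1 − sin φ)/(1 + sin φ) = 0.2508.
σ_v = γz + q = 112.4 × 2.0 + 853 = 1078 psf.
σ_h = K_a σ_v = 0.2508 × 1078 = 270.3 psf.

270 psf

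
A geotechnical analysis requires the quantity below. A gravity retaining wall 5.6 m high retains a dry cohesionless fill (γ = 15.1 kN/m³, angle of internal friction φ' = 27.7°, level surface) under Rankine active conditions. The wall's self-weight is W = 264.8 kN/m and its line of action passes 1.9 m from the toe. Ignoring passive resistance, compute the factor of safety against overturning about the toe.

3.12

K_a = tan²(45° − 27.7°/2) = 0.3653.
P_a = ½K_aγH² = 0.5×0.3653×15.1×5.6² = 86.50 kN/m, acting at H/3 = 1.867 m above the base.
Overturning moment M_o = P_a × H/3 = 86.50 × 1.867 = 161.5.
Resisting moment M_r = W × 1.9 = 264.8 × 1.9 = 503.1.
FS_overturning = M_r/M_o = 503.1/161.5 = 3.116.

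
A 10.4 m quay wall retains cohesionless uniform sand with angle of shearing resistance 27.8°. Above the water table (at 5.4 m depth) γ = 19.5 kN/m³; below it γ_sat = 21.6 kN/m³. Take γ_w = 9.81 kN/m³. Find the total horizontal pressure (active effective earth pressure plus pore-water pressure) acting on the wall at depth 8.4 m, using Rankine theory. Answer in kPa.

K_a = (1 − sin φ)/(1 + sin φ) = 0.3639.
γ' = 21.6 − 9.81 = 11.79 kN/m³.
Effective vertical stress at 8.4 m: σ'_v = 19.5×5.4 + 11.79×3.00 = 140.7 kPa.
σ'_h = K_a σ'_v = 0.3639 × 140.7 = 51.19 kPa; u = γ_w × 3.00 = 29.43 kPa.
Total σ_h = 51.19 + 29.43 = 80.62 kPa.

80.6 kPa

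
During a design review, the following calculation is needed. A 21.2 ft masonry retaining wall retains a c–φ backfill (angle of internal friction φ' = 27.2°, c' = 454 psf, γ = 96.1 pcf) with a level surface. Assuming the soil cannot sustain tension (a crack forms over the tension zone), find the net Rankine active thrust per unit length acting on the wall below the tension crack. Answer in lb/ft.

586 lb/ft

K_a = 0.3726; √K_a = 0.6104.
Tension-crack depth z_c = 2c/(γ√K_a) = 2×454/(96.1×0.6104) = 15.48 ft.
σ_a at base = K_a γ H − 2c√K_a = 0.3726×96.1×21.2 − 2×454×0.6104 = 204.8 psf.
P_a = ½ × 204.8 × (H − z_c) = 0.5×204.8×5.721 = 585.9 lb/ft.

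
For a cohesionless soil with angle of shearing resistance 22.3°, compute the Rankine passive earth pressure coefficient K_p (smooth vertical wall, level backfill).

2.22

K_p = (1 + sin φ)/(1 − sin φ) = tan²(45° + 22.3°/2) = 2.223.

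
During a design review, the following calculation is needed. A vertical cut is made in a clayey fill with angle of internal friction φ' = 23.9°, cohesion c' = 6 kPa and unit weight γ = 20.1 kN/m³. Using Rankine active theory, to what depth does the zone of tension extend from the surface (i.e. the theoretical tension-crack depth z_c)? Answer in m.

0.918 m

K_a = tan²(45° − 23.9°/2) = 0.4233; √K_a = 0.6506.
The active pressure is zero where K_a γ z = 2c√K_a, so z_c = 2c/(γ√K_a) = 2×6/(20.1×0.6506) = 0.9176 m.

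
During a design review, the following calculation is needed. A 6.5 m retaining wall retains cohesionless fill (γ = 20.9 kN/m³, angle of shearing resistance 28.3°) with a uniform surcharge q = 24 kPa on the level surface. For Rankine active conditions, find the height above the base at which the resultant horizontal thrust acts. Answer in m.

2.45 m

K_a = 0.3568.
Triangular part P₁ = ½K_aγH² = 157.5 at H/3 = 2.167 m; rectangular part P₂ = K_a q H = 55.66 at H/2 = 3.250 m.
ȳ = (P₁·2.167 + P₂·3.250)/(P₁+P₂) = 2.450 m.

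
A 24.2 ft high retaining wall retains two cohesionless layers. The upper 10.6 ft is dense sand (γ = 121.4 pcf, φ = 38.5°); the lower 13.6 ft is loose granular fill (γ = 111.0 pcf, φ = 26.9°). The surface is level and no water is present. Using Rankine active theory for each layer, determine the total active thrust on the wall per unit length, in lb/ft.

K_a1 = tan²(45°−38.5°/2) = 0.2327; K_a2 = tan²(45°−26.9°/2) = 0.3770.
Layer 1: σ at base = K_a1 γ₁ h₁ = 299.4 psf; P₁ = ½×299.4×10.6 = 1587.
Layer 2: σ_v at top = γ₁h₁ = 1287; σ_h top = K_a2×1287 = 485.1; σ_h base = K_a2×(1287+111.0×13.6) = 1054.
P₂ = ½(485.1+1054)×13.6 = 10470. Total P_a = 1587+10470 = 12050 lb/ft.

12100 lb/ft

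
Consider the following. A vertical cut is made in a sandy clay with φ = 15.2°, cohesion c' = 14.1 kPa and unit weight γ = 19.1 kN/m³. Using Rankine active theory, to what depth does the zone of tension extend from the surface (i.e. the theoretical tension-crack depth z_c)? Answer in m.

K_a = tan²(45° − 15.2°/2) = 0.5845; √K_a = 0.7646.
The active pressure is zero where K_a γ z = 2c√K_a, so z_c = 2c/(γ√K_a) = 2×14.1/(19.1×0.7646) = 1.931 m.

1.93 m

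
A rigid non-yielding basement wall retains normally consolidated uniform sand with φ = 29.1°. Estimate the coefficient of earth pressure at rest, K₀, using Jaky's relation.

0.514

K₀ = 1 − sin φ' = 1 − sin 29.1° = 0.5137.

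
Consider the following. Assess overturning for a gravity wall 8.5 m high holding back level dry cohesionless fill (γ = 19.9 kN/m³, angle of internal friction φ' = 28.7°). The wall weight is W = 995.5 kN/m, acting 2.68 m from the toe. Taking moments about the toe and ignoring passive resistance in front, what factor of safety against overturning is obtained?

K_a = tan²(45° − 28.7°/2) = 0.3511.
P_a = ½K_aγH² = 0.5×0.3511×19.9×8.5² = 252.4 kN/m, acting at H/3 = 2.833 m above the base.
Overturning moment M_o = P_a × H/3 = 252.4 × 2.833 = 715.2.
Resisting moment M_r = W × 2.68 = 995.5 × 2.68 = 2668.
FS_overturning = M_r/M_o = 2668/715.2 = 3.730.

3.73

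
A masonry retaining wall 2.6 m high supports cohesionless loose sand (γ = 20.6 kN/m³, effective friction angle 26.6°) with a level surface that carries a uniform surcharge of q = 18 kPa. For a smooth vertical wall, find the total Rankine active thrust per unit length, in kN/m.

K_a = tan²(45° − φ/2) = 0.3814.
Soil triangle: ½ K_a γ H² = 0.5×0.3814×20.6×2.6² = 26.56 kN/m.
Surcharge rectangle: K_a q H = 0.3814×18×2.6 = 17.85 kN/m.
Total = 26.56 + 17.85 = 44.41 kN/m.

44.4 kN/m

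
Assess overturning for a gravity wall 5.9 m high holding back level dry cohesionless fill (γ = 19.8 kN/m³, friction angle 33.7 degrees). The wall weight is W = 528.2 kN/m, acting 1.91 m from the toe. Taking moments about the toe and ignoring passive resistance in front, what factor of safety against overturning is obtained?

K_a = tan²(45° − 33.7°/2) = 0.2863.
P_a = ½K_aγH² = 0.5×0.2863×19.8×5.9² = 98.67 kN/m, acting at H/3 = 1.967 m above the base.
Overturning moment M_o = P_a × H/3 = 98.67 × 1.967 = 194.0.
Resisting moment M_r = W × 1.91 = 528.2 × 1.91 = 1009.
FS_overturning = M_r/M_o = 1009/194.0 = 5.199.

5.20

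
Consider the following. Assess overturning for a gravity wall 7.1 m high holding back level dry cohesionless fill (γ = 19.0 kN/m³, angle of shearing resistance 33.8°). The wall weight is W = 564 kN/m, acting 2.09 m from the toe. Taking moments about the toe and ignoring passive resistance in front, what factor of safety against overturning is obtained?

K_a = tan²(45° − 33.8°/2) = 0.2851.
P_a = ½K_aγH² = 0.5×0.2851×19.0×7.1² = 136.5 kN/m, acting at H/3 = 2.367 m above the base.
Overturning moment M_o = P_a × H/3 = 136.5 × 2.367 = 323.1.
Resisting moment M_r = W × 2.09 = 564 × 2.09 = 1179.
FS_overturning = M_r/M_o = 1179/323.1 = 3.648.

3.65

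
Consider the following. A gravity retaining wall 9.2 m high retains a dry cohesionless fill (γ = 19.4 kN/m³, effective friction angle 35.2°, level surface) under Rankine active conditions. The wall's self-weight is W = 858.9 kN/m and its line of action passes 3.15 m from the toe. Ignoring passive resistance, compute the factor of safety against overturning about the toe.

K_a = tan²(45° − 35.2°/2) = 0.2687.
P_a = ½K_aγH² = 0.5×0.2687×19.4×9.2² = 220.6 kN/m, acting at H/3 = 3.067 m above the base.
Overturning moment M_o = P_a × H/3 = 220.6 × 3.067 = 676.5.
Resisting moment M_r = W × 3.15 = 858.9 × 3.15 = 2706.
FS_overturning = M_r/M_o = 2706/676.5 = 3.999.

4.00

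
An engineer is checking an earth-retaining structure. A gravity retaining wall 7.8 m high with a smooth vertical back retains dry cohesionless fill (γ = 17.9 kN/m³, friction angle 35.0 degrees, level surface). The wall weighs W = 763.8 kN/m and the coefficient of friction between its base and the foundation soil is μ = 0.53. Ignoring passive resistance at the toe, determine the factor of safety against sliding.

K_a = tan²(45° − 35.0°/2) = 0.2710.
P_a = ½K_aγH² = 0.5×0.2710×17.9×7.8² = 147.6 kN/m, acting at H/3 = 2.600 m above the base.
FS_sliding = μW / P_a = 0.53×763.8 / 147.6 = 2.743.

2.74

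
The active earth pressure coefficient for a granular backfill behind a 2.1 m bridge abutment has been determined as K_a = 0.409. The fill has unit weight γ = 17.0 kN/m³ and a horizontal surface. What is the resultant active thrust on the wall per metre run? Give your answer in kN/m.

15.3 kN/m

P = ½ K_a γ H² = 0.5 × 0.409 × 17.0 × 2.1² = 15.33 kN/m.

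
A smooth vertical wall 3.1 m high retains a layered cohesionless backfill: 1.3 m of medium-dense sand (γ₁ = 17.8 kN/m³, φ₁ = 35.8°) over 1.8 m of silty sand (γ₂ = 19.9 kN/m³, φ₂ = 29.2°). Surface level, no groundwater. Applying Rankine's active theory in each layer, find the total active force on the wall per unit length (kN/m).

29.4 kN/m

K_a1 = tan²(45°−35.8°/2) = 0.2619; K_a2 = tan²(45°−29.2°/2) = 0.3442.
Layer 1: σ at base = K_a1 γ₁ h₁ = 6.060 kPa; P₁ = ½×6.060×1.3 = 3.939.
Layer 2: σ_v at top = γ₁h₁ = 23.14; σ_h top = K_a2×23.14 = 7.965; σ_h base = K_a2×(23.14+19.9×1.8) = 20.29.
P₂ = ½(7.965+20.29)×1.8 = 25.43. Total P_a = 3.939+25.43 = 29.37 kN/m.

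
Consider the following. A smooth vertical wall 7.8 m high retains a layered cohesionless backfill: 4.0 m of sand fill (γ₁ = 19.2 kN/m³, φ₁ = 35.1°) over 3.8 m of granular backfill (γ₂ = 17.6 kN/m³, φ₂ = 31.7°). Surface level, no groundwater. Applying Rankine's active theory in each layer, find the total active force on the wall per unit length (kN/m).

172 kN/m

K_a1 = tan²(45°−35.1°/2) = 0.2698; K_a2 = tan²(45°−31.7°/2) = 0.3111.
Layer 1: σ at base = K_a1 γ₁ h₁ = 20.72 kPa; P₁ = ½×20.72×4.0 = 41.45.
Layer 2: σ_v at top = γ₁h₁ = 76.80; σ_h top = K_a2×76.80 = 23.89; σ_h base = K_a2×(76.80+17.6×3.8) = 44.69.
P₂ = ½(23.89+44.69)×3.8 = 130.3. Total P_a = 41.45+130.3 = 171.8 kN/m.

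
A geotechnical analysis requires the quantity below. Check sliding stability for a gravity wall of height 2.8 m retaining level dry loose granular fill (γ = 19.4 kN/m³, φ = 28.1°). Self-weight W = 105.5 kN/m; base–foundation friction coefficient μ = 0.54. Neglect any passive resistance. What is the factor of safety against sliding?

K_a = tan²(45° − 28.1°/2) = 0.3596.
P_a = ½K_aγH² = 0.5×0.3596×19.4×2.8² = 27.35 kN/m, acting at H/3 = 0.9333 m above the base.
FS_sliding = μW / P_a = 0.54×105.5 / 27.35 = 2.083.

2.08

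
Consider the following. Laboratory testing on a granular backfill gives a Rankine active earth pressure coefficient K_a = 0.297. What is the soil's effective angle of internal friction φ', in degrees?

32.8°

K_a = tan²(45° − φ/2) ⇒ 45° − φ/2 = arctan(√0.297) = 28.59°.
φ = 2(45° − 28.59°) = 32.82°.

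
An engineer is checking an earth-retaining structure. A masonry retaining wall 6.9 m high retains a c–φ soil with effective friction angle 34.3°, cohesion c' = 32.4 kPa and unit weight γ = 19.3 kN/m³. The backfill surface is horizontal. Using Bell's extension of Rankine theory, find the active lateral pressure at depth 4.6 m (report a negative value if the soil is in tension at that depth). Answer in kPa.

K_a = (1 − sin φ)/(1 + sin φ) = 0.2792.
σ_a = K_a γ z − 2c√K_a = 0.2792×19.3×4.6 − 2×32.4×0.5284 = -9.454 kPa.

-9.45 kPa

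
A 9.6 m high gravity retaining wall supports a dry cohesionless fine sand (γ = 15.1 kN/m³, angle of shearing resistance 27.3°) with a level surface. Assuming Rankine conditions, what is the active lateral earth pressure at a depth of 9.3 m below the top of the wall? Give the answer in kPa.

K_a = (1 − sin φ)/(1 + sin φ) = 0.3711.
σ_h = K_a γ z = 0.3711 × 15.1 × 9.3 = 52.12 kPa.

52.1 kPa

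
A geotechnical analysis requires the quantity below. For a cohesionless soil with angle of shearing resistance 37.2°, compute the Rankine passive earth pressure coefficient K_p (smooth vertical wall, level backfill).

4.06

K_p = (1 + sin φ)/(1 − sin φ) = tan²(45° + 37.2°/2) = 4.058.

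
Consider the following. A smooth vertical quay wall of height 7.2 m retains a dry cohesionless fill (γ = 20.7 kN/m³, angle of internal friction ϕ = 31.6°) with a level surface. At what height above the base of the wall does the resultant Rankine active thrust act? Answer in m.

K_a = 0.3123.
The pressure distribution is triangular, so the resultant acts at H/3 above the base = 7.2/3 = 2.400 m.

2.40 m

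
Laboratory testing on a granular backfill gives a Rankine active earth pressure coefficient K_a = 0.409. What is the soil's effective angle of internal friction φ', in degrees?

24.8°

K_a = tan²(45° − φ/2) ⇒ 45° − φ/2 = arctan(√0.409) = 32.60°.
φ = 2(45° − 32.60°) = 24.80°.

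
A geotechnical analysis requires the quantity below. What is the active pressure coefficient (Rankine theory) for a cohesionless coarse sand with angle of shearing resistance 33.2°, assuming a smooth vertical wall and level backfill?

0.292

K_a = tan²(45° − φ/2) = tan²(28.40°) = 0.2924.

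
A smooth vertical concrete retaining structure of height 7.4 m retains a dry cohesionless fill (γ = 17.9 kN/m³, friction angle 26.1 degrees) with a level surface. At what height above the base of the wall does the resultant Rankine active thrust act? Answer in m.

2.47 m

K_a = 0.3889.
The pressure distribution is triangular, so the resultant acts at H/3 above the base = 7.4/3 = 2.467 m.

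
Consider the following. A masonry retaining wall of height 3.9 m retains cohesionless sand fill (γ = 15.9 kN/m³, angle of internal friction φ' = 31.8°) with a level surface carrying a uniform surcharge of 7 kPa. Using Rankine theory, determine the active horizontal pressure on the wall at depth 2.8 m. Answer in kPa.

16.0 kPa

K_a = (1 − sin φ)/(1 + sin φ) = 0.3098.
σ_v = γz + q = 15.9 × 2.8 + 7 = 51.52 kPa.
σ_h = K_a σ_v = 0.3098 × 51.52 = 15.96 kPa.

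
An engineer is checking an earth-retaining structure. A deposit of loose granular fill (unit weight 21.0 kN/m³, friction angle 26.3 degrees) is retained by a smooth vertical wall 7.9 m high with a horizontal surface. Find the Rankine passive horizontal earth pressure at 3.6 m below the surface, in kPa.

K_p = (1 + sin φ)/(1 − sin φ) = 2.591.
σ_h = K_p γ z = 2.591 × 21.0 × 3.6 = 195.9 kPa.

196 kPa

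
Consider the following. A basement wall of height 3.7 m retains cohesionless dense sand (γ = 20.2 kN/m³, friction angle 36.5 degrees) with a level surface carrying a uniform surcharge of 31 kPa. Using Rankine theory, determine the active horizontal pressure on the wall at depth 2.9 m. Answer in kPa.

22.8 kPa

K_a = (1 − sin φ)/(1 + sin φ) = 0.2541.
σ_v = γz + q = 20.2 × 2.9 + 31 = 89.58 kPa.
σ_h = K_a σ_v = 0.2541 × 89.58 = 22.76 kPa.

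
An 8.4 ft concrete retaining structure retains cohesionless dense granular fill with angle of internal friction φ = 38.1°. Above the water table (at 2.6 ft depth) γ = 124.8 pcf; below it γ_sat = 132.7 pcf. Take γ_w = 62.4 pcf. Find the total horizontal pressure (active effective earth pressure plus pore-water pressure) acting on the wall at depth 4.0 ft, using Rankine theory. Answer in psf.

188 psf

K_a = (1 − sin φ)/(1 + sin φ) = 0.2368.
γ' = 132.7 − 62.4 = 70.30 pcf.
Effective vertical stress at 4.0 ft: σ'_v = 124.8×2.6 + 70.30×1.40 = 422.9 psf.
σ'_h = K_a σ'_v = 0.2368 × 422.9 = 100.2 psf; u = γ_w × 1.40 = 87.36 psf.
Total σ_h = 100.2 + 87.36 = 187.5 psf.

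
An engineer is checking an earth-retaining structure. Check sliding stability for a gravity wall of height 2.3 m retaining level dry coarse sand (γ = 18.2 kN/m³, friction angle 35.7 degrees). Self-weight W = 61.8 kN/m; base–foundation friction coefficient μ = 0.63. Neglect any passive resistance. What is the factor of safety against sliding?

K_a = tan²(45° − 35.7°/2) = 0.2630.
P_a = ½K_aγH² = 0.5×0.2630×18.2×2.3² = 12.66 kN/m, acting at H/3 = 0.7667 m above the base.
FS_sliding = μW / P_a = 0.63×61.8 / 12.66 = 3.075.

3.08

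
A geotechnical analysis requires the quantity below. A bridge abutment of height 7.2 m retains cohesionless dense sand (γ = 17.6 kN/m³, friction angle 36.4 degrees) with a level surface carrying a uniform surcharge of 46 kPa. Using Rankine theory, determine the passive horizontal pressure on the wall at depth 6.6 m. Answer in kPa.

636 kPa

K_p = (1 + sin φ)/(1 − sin φ) = 3.919.
σ_v = γz + q = 17.6 × 6.6 + 46 = 162.2 kPa.
σ_h = K_p σ_v = 3.919 × 162.2 = 635.5 kPa.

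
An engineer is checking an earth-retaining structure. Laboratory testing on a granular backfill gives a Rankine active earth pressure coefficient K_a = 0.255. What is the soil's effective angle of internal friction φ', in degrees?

K_a = tan²(45° − φ/2) ⇒ 45° − φ/2 = arctan(√0.255) = 26.79°.
φ = 2(45° − 26.79°) = 36.41°.

36.4°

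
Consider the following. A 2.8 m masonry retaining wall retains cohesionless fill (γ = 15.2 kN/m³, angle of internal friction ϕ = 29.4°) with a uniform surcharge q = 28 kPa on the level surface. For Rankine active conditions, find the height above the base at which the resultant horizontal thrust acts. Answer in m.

K_a = 0.3415.
Triangular part P₁ = ½K_aγH² = 20.35 at H/3 = 0.9333 m; rectangular part P₂ = K_a q H = 26.77 at H/2 = 1.400 m.
ȳ = (P₁·0.9333 + P₂·1.400)/(P₁+P₂) = 1.198 m.

1.20 m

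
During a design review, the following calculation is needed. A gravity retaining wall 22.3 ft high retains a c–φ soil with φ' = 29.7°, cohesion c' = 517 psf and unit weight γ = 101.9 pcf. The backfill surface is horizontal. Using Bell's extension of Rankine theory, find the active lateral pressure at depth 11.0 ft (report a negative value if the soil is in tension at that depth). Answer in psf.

K_a = (1 − sin φ)/(1 + sin φ) = 0.3374.
σ_a = K_a γ z − 2c√K_a = 0.3374×101.9×11.0 − 2×517×0.5808 = -222.4 psf.

-222 psf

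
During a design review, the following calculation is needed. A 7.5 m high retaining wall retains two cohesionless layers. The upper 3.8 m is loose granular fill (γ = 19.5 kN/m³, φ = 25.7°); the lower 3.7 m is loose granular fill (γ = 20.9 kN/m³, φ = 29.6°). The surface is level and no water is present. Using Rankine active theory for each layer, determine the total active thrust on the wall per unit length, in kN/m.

197 kN/m

K_a1 = tan²(45°−25.7°/2) = 0.3950; K_a2 = tan²(45°−29.6°/2) = 0.3387.
Layer 1: σ at base = K_a1 γ₁ h₁ = 29.27 kPa; P₁ = ½×29.27×3.8 = 55.62.
Layer 2: σ_v at top = γ₁h₁ = 74.10; σ_h top = K_a2×74.10 = 25.10; σ_h base = K_a2×(74.10+20.9×3.7) = 51.30.
P₂ = ½(25.10+51.30)×3.7 = 141.3. Total P_a = 55.62+141.3 = 196.9 kN/m.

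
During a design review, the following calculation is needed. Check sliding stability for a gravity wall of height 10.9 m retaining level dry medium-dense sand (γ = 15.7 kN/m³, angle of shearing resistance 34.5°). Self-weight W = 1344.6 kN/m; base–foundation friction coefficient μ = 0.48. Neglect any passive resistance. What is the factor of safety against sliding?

2.50

K_a = tan²(45° − 34.5°/2) = 0.2768.
P_a = ½K_aγH² = 0.5×0.2768×15.7×10.9² = 258.2 kN/m, acting at H/3 = 3.633 m above the base.
FS_sliding = μW / P_a = 0.48×1344.6 / 258.2 = 2.500.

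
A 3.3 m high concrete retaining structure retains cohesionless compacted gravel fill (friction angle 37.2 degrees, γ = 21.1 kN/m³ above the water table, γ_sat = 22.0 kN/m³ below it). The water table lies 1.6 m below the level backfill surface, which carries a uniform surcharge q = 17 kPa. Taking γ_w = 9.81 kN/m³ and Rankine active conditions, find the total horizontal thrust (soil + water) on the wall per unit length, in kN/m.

53.1 kN/m

K_a = tan²(45° − φ/2) = 0.2464.
γ' = 22.0 − 9.81 = 12.19 kN/m³. h₂ = H − d_w = 1.7 m.
σ'_h: at surface K_a·q = 4.189; at WT K_a(q+γd_w) = 12.51; at base K_a(q+γd_w+γ'h₂) = 17.61 kPa.
P₁ = ½(4.189+12.51)×1.6 = 13.36; P₂ = ½(12.51+17.61)×1.7 = 25.60; P_w = ½γ_w h₂² = 14.18.
Total = 13.36+25.60+14.18 = 53.14 kN/m.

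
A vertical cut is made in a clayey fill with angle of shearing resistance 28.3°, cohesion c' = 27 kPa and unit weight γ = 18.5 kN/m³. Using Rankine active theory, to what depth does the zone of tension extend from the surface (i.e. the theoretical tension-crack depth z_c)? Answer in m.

4.89 m

K_a = tan²(45° − 28.3°/2) = 0.3568; √K_a = 0.5973.
The active pressure is zero where K_a γ z = 2c√K_a, so z_c = 2c/(γ√K_a) = 2×27/(18.5×0.5973) = 4.887 m.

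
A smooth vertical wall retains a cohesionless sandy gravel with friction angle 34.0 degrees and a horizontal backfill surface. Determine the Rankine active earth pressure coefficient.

0.283

K_a = (1 − sin φ)/(1 + sin φ) = (1 − sin 34.0°)/(1 + sin 34.0°) = 0.2827.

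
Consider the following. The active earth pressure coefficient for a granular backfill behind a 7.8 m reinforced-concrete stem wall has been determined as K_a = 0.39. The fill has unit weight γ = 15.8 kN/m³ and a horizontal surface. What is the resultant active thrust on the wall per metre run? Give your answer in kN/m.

P = ½ K_a γ H² = 0.5 × 0.39 × 15.8 × 7.8² = 187.4 kN/m.

187 kN/m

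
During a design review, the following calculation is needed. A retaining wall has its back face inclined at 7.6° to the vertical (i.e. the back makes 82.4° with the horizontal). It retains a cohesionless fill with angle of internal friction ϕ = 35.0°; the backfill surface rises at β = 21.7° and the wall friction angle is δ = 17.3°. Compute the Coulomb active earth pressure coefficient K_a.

0.418

K_a = sin²(α+φ) / [sin²α · sin(α−δ) · (1 + √{sin(φ+δ)sin(φ−β) / (sin(α−δ)sin(α+β))})²].
With α = 82.4°, φ = 35.0°, δ = 17.3°, β = 21.7°: K_a = 0.4179.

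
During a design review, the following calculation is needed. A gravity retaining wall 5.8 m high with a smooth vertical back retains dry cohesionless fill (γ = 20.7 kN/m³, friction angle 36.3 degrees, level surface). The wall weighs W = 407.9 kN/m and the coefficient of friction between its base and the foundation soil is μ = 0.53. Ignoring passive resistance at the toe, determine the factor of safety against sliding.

K_a = tan²(45° − 36.3°/2) = 0.2563.
P_a = ½K_aγH² = 0.5×0.2563×20.7×5.8² = 89.23 kN/m, acting at H/3 = 1.933 m above the base.
FS_sliding = μW / P_a = 0.53×407.9 / 89.23 = 2.423.

2.42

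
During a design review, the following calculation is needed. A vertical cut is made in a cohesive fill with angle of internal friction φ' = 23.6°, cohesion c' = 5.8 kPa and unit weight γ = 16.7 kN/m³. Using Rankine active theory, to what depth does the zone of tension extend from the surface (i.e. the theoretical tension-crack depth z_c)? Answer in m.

1.06 m

K_a = tan²(45° − 23.6°/2) = 0.4282; √K_a = 0.6544.
The active pressure is zero where K_a γ z = 2c√K_a, so z_c = 2c/(γ√K_a) = 2×5.8/(16.7×0.6544) = 1.061 m.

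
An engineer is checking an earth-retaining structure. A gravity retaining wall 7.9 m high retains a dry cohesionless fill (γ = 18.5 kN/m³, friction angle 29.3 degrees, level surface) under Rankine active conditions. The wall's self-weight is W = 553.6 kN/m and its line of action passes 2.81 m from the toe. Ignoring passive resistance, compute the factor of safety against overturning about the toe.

2.98

K_a = tan²(45° − 29.3°/2) = 0.3428.
P_a = ½K_aγH² = 0.5×0.3428×18.5×7.9² = 197.9 kN/m, acting at H/3 = 2.633 m above the base.
Overturning moment M_o = P_a × H/3 = 197.9 × 2.633 = 521.2.
Resisting moment M_r = W × 2.81 = 553.6 × 2.81 = 1556.
FS_overturning = M_r/M_o = 1556/521.2 = 2.985.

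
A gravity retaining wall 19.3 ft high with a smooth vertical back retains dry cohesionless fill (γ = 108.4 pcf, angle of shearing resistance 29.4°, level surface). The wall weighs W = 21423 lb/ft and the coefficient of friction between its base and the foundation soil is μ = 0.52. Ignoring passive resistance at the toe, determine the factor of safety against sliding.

K_a = tan²(45° − 29.4°/2) = 0.3415.
P_a = ½K_aγH² = 0.5×0.3415×108.4×19.3² = 6894 lb/ft, acting at H/3 = 6.433 ft above the base.
FS_sliding = μW / P_a = 0.52×21423 / 6894 = 1.616.

1.62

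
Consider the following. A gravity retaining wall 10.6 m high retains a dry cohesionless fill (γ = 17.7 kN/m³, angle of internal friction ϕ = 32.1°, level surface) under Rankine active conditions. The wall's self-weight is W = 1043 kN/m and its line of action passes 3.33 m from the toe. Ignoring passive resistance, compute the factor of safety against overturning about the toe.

K_a = tan²(45° − 32.1°/2) = 0.3060.
P_a = ½K_aγH² = 0.5×0.3060×17.7×10.6² = 304.3 kN/m, acting at H/3 = 3.533 m above the base.
Overturning moment M_o = P_a × H/3 = 304.3 × 3.533 = 1075.
Resisting moment M_r = W × 3.33 = 1043 × 3.33 = 3473.
FS_overturning = M_r/M_o = 3473/1075 = 3.231.

3.23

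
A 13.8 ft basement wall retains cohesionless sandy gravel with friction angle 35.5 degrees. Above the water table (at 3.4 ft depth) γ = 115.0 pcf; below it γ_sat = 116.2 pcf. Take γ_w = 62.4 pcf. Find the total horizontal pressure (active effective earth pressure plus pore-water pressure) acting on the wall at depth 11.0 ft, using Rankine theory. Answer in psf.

686 psf

K_a = (1 − sin φ)/(1 + sin φ) = 0.2653.
γ' = 116.2 − 62.4 = 53.80 pcf.
Effective vertical stress at 11.0 ft: σ'_v = 115.0×3.4 + 53.80×7.60 = 799.9 psf.
σ'_h = K_a σ'_v = 0.2653 × 799.9 = 212.2 psf; u = γ_w × 7.60 = 474.2 psf.
Total σ_h = 212.2 + 474.2 = 686.4 psf.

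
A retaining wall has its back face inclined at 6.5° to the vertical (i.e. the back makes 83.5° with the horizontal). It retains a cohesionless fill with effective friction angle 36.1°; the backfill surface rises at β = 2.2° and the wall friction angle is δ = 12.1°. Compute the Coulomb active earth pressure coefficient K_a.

K_a = sin²(α+φ) / [sin²α · sin(α−δ) · (1 + √{sin(φ+δ)sin(φ−β) / (sin(α−δ)sin(α+β))})²].
With α = 83.5°, φ = 36.1°, δ = 12.1°, β = 2.2°: K_a = 0.2921.

0.292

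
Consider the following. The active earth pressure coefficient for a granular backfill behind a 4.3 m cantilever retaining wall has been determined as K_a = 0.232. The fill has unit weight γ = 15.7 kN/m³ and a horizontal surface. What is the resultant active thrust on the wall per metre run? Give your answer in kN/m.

P = ½ K_a γ H² = 0.5 × 0.232 × 15.7 × 4.3² = 33.67 kN/m.

33.7 kN/m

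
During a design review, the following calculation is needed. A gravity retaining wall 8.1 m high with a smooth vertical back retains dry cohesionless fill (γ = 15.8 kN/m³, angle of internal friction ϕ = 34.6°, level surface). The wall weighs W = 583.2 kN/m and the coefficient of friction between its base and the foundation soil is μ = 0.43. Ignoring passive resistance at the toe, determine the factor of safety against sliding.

1.76

K_a = tan²(45° − 34.6°/2) = 0.2756.
P_a = ½K_aγH² = 0.5×0.2756×15.8×8.1² = 142.9 kN/m, acting at H/3 = 2.700 m above the base.
FS_sliding = μW / P_a = 0.43×583.2 / 142.9 = 1.755.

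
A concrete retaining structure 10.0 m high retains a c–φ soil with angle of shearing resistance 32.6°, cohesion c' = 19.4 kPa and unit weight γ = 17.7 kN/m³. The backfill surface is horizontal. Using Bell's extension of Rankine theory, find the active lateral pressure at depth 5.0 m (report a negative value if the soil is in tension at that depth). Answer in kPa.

5.28 kPa

K_a = (1 − sin φ)/(1 + sin φ) = 0.2997.
σ_a = K_a γ z − 2c√K_a = 0.2997×17.7×5.0 − 2×19.4×0.5475 = 5.284 kPa.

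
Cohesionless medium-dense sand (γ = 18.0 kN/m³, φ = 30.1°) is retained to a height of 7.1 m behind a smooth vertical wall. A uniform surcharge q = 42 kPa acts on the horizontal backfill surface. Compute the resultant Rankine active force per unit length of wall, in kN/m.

K_a = tan²(45° − φ/2) = 0.3320.
Soil triangle: ½ K_a γ H² = 0.5×0.3320×18.0×7.1² = 150.6 kN/m.
Surcharge rectangle: K_a q H = 0.3320×42×7.1 = 99.00 kN/m.
Total = 150.6 + 99.00 = 249.6 kN/m.

250 kN/m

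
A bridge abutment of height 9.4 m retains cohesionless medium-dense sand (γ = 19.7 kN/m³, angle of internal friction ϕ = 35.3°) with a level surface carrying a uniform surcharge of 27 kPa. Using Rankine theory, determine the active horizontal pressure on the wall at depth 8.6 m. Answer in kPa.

K_a = (1 − sin φ)/(1 + sin φ) = 0.2675.
σ_v = γz + q = 19.7 × 8.6 + 27 = 196.4 kPa.
σ_h = K_a σ_v = 0.2675 × 196.4 = 52.55 kPa.

52.6 kPa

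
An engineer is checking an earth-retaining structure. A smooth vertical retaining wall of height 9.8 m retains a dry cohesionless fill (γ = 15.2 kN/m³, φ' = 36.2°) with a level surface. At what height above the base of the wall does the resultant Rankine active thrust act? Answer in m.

K_a = 0.2574.
The pressure distribution is triangular, so the resultant acts at H/3 above the base = 9.8/3 = 3.267 m.

3.27 m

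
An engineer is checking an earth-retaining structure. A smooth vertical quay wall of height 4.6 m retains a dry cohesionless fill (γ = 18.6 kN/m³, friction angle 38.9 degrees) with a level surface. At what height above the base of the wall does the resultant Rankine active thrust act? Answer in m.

1.53 m

K_a = 0.2285.
The pressure distribution is triangular, so the resultant acts at H/3 above the base = 4.6/3 = 1.533 m.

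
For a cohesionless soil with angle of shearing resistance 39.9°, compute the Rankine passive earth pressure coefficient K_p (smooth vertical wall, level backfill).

4.58

K_p = (1 + sin φ)/(1 − sin φ) = tan²(45° + 39.9°/2) = 4.578.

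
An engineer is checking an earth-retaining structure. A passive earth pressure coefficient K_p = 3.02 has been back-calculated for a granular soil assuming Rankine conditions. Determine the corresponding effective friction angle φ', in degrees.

30.2°

K_p = (1+sin φ)/(1−sin φ) ⇒ sin φ = (K_p − 1)/(K_p + 1) = 0.5025.
φ = arcsin(0.5025) = 30.16°.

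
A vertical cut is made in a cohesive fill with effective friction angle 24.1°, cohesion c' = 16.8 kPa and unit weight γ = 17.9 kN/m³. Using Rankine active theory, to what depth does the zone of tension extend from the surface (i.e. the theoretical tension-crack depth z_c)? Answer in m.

2.90 m

K_a = tan²(45° − 24.1°/2) = 0.4201; √K_a = 0.6482.
The active pressure is zero where K_a γ z = 2c√K_a, so z_c = 2c/(γ√K_a) = 2×16.8/(17.9×0.6482) = 2.896 m.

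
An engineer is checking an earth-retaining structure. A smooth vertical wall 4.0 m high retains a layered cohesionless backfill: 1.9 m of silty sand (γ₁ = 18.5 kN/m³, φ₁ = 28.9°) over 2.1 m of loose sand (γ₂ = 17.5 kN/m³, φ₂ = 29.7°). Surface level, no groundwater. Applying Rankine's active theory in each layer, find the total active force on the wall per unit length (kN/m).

K_a1 = tan²(45°−28.9°/2) = 0.3484; K_a2 = tan²(45°−29.7°/2) = 0.3374.
Layer 1: σ at base = K_a1 γ₁ h₁ = 12.24 kPa; P₁ = ½×12.24×1.9 = 11.63.
Layer 2: σ_v at top = γ₁h₁ = 35.15; σ_h top = K_a2×35.15 = 11.86; σ_h base = K_a2×(35.15+17.5×2.1) = 24.26.
P₂ = ½(11.86+24.26)×2.1 = 37.92. Total P_a = 11.63+37.92 = 49.56 kN/m.

49.6 kN/m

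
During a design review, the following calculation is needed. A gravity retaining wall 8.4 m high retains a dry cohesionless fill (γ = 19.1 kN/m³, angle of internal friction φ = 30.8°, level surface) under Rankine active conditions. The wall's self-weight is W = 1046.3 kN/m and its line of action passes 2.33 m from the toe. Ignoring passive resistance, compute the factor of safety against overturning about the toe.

4.00

K_a = tan²(45° − 30.8°/2) = 0.3227.
P_a = ½K_aγH² = 0.5×0.3227×19.1×8.4² = 217.5 kN/m, acting at H/3 = 2.800 m above the base.
Overturning moment M_o = P_a × H/3 = 217.5 × 2.800 = 608.9.
Resisting moment M_r = W × 2.33 = 1046.3 × 2.33 = 2438.
FS_overturning = M_r/M_o = 2438/608.9 = 4.004.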